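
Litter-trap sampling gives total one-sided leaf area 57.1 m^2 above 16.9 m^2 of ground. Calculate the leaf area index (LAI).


Formula: LAI = total leaf area / ground area  (dimensionless)
LAI = 57.1 m^2 / 16.9 m^2
LAI = 3.38

3.38


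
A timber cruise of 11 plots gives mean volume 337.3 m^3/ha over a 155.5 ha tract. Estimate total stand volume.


Formula: Total Volume = Mean Volume per ha * Total Area
Total Volume = 337.3 m^3/ha * 155.5 ha
Total Volume = 52450 m^3

52450


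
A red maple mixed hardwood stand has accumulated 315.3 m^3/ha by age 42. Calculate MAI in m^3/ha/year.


Formula: MAI = Total Volume / Stand Age
MAI = 315.3 m^3/ha / 42 years
MAI = 7.51 m^3/ha/year

7.51


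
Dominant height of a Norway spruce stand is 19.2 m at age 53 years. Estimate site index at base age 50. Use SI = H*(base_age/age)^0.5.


Formula: SI = H_dom * (base_age / age)^0.5
Age ratio = 50 / 53 = 0.9434
sqrt(age_ratio) = 0.97129
SI = 19.2 * 0.97129 = 18.6 m

18.6


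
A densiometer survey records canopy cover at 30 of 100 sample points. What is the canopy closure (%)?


Formula: Canopy closure = covered points / total points * 100
Closure = 30 / 100 * 100
Closure = 0.3 * 100 = 30.0%

30.0


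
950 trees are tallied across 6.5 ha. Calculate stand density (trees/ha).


Formula: Stand Density = N_trees / Area_ha
Density = 950 trees / 6.5 ha
Density = 146 trees/ha

146


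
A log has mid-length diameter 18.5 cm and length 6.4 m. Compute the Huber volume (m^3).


Huber: V = Am * L,  Am = pi*(Dm/200)^2
Am = pi*(18.5/200)^2 = 0.02688 m^2
V = 0.02688*6.4 = 0.172 m^3

0.172


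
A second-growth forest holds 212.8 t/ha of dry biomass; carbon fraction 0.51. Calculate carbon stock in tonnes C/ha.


Formula: Carbon Stock = Biomass * Carbon Fraction
C = 212.8 t/ha * 0.51
C = 108.5 t C/ha

108.5


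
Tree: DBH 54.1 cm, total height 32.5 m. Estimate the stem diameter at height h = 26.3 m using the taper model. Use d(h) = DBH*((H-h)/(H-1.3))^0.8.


Taper: d(h) = DBH * ((H - h) / (H - 1.3))^0.8
Numerator = H - h = 32.5 - 26.3 = 6.2 m
Denominator = H - 1.3 = 32.5 - 1.3 = 31.2 m
Ratio = 6.2 / 31.2 = 0.19872
d = 54.1 * 0.19872^0.8 = 14.9 cm

14.9


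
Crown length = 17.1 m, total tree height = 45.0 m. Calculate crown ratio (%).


Formula: Crown Ratio = (Crown Length / Total Height) * 100
CR = (17.1 m / 45.0 m) * 100
CR = 0.38 * 100 = 38.0%

38.0


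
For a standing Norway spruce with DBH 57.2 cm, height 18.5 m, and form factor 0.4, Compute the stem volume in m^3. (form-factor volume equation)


Formula: V = pi * (DBH/200)^2 * H * ff
Radius = DBH/200 = 57.2/200 = 0.286 m
Radius^2 = 0.286^2 = 0.081796 m^2
V = pi * 0.081796 * 18.5 * 0.4
V = 1.902 m^3

1.902


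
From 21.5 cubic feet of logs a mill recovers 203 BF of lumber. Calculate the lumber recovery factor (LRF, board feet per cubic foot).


Formula: LRF = Lumber Output (BF) / Log Input (ft^3)
LRF = 203 BF / 21.5 ft^3
LRF = 9.44 BF/ft^3

9.44


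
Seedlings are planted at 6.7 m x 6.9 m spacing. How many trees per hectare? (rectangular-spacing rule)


Formula: TPH = 10000 m^2/ha / (spacing_x * spacing_y)
Area per tree = 6.7 m * 6.9 m = 46.23 m^2
TPH = 10000 / 46.23 = 216 trees/ha

216


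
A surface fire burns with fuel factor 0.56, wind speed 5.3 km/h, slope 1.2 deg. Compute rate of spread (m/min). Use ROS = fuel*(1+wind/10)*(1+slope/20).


Formula: ROS = fuel * (1 + wind/10) * (1 + slope/20)
Wind factor = 1 + 5.3/10 = 1.53
Slope factor = 1 + 1.2/20 = 1.06
ROS = 0.56 * 1.53 * 1.06 = 0.91 m/min

0.91


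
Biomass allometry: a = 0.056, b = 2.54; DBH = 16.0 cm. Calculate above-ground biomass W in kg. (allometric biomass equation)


Formula: W = a * DBH^b  (allometric power law)
DBH^b = 16.0^2.54 = 1144.102
W = 0.056 * 1144.102 = 64.1 kg

64.1


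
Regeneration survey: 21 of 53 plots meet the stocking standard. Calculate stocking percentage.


Formula: Stocking % = stocked plots / total plots * 100
Stocking = 21 / 53 * 100
Stocking = 0.3962 * 100 = 39.6%

39.6


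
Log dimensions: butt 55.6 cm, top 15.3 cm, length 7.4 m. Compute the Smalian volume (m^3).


Smalian: V = (A1 + A2)/2 * L,  A = pi*(D/200)^2
A1 = pi*(55.6/200)^2 = 0.242795 m^2
A2 = pi*(15.3/200)^2 = 0.018385 m^2
V = (0.242795+0.018385)/2*7.4 = 0.9664 m^3

0.9664


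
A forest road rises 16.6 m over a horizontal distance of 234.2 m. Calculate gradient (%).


Formula: Gradient = rise / run * 100
Gradient = 16.6 / 234.2 * 100 = 7.1%

7.1


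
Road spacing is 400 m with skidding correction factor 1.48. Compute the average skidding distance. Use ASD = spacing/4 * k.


Formula: ASD = (spacing / 4) * correction
Uncorrected distance = spacing / 4 = 400 / 4 = 100 m
ASD = 100 * 1.48 = 148 m

148


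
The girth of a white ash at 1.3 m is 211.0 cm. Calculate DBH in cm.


Formula: DBH = C / pi
DBH = 211.0 / pi
pi = 3.14159...
DBH = 67.2 cm

67.2


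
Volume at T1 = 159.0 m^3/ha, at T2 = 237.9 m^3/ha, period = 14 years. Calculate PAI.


Formula: PAI = (V_T2 - V_T1) / (T2 - T1)
Volume increment = 237.9 - 159.0 = 78.9 m^3/ha
PAI = 78.9 / 14 = 5.64 m^3/ha/year

5.64


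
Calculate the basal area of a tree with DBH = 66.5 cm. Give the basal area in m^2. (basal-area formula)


Formula: BA = pi * (DBH/2)^2 / 10000  (cm^2 to m^2)
Radius = DBH/2 = 66.5/2 = 33.25 cm
BA = pi * 33.25^2 / 10000
   = 3473.227 cm^2 / 10000
   = 0.3473 m^2

0.3473


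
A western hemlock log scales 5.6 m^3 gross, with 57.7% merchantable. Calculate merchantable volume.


Formula: MV = V_total * (merchantable_pct / 100)
Merchantable fraction = 57.7% / 100 = 0.577
MV = 5.6 m^3 * 0.577 = 3.231 m^3

3.231


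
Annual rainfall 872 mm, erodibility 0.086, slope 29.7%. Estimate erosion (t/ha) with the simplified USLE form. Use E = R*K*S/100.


Formula: E = R * K * S / 100  (simplified USLE)
R * K = 872 * 0.086 = 74.992
E = 74.992 * 29.7 / 100 = 22.27 t/ha

22.27


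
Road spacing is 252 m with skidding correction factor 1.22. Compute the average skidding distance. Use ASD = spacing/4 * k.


Formula: ASD = (spacing / 4) * correction
Uncorrected distance = spacing / 4 = 252 / 4 = 63 m
ASD = 63 * 1.22 = 77 m

77


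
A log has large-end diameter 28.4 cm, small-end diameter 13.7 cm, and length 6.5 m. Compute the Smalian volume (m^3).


Smalian: V = (A1 + A2)/2 * L,  A = pi*(D/200)^2
A1 = pi*(28.4/200)^2 = 0.063347 m^2
A2 = pi*(13.7/200)^2 = 0.014741 m^2
V = (0.063347+0.014741)/2*6.5 = 0.2538 m^3

0.2538


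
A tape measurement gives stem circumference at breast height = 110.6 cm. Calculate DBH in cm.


Formula: DBH = C / pi
DBH = 110.6 / pi
pi = 3.14159...
DBH = 35.2 cm

35.2


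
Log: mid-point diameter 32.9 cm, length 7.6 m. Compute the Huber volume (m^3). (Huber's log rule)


Huber: V = Am * L,  Am = pi*(Dm/200)^2
Am = pi*(32.9/200)^2 = 0.085012 m^2
V = 0.085012*7.6 = 0.6461 m^3

0.6461


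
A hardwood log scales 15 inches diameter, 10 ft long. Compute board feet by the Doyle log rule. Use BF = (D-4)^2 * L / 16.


Doyle: BF = (D - 4)^2 * L / 16
Adjusted diameter = 15 - 4 = 11 in
(D-4)^2 = 11^2 = 121
BF = 121 * 10 / 16 = 76 BF

76


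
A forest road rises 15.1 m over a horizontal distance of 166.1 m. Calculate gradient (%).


Formula: Gradient = rise / run * 100
Gradient = 15.1 / 166.1 * 100 = 9.1%

9.1


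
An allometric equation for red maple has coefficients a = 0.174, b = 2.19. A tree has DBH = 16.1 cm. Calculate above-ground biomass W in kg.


Formula: W = a * DBH^b  (allometric power law)
DBH^b = 16.1^2.19 = 439.4897
W = 0.174 * 439.4897 = 76.5 kg

76.5


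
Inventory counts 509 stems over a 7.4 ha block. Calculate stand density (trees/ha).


Formula: Stand Density = N_trees / Area_ha
Density = 509 trees / 7.4 ha
Density = 69 trees/ha

69


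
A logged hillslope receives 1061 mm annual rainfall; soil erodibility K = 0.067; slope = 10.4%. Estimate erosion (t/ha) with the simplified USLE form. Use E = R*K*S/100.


Formula: E = R * K * S / 100  (simplified USLE)
R * K = 1061 * 0.067 = 71.087
E = 71.087 * 10.4 / 100 = 7.39 t/ha

7.39


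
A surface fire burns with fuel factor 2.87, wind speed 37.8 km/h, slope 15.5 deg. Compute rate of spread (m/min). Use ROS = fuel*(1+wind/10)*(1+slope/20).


Formula: ROS = fuel * (1 + wind/10) * (1 + slope/20)
Wind factor = 1 + 37.8/10 = 4.78
Slope factor = 1 + 15.5/20 = 1.775
ROS = 2.87 * 4.78 * 1.775 = 24.35 m/min

24.35


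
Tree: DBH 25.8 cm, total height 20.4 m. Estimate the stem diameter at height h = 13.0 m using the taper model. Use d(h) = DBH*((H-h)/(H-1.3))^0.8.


Taper: d(h) = DBH * ((H - h) / (H - 1.3))^0.8
Numerator = H - h = 20.4 - 13.0 = 7.4 m
Denominator = H - 1.3 = 20.4 - 1.3 = 19.1 m
Ratio = 7.4 / 19.1 = 0.38743
d = 25.8 * 0.38743^0.8 = 12.1 cm

12.1


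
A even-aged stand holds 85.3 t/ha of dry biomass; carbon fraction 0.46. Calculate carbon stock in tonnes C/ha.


Formula: Carbon Stock = Biomass * Carbon Fraction
C = 85.3 t/ha * 0.46
C = 39.2 t C/ha

39.2


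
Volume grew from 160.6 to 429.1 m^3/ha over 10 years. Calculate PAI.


Formula: PAI = (V_T2 - V_T1) / (T2 - T1)
Volume increment = 429.1 - 160.6 = 268.5 m^3/ha
PAI = 268.5 / 10 = 26.85 m^3/ha/year

26.85


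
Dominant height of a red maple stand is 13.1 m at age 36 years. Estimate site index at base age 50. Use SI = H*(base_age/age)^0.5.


Formula: SI = H_dom * (base_age / age)^0.5
Age ratio = 50 / 36 = 1.38889
sqrt(age_ratio) = 1.17851
SI = 13.1 * 1.17851 = 15.4 m

15.4


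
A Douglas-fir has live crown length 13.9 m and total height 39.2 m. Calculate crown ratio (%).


Formula: Crown Ratio = (Crown Length / Total Height) * 100
CR = (13.9 m / 39.2 m) * 100
CR = 0.3546 * 100 = 35.5%

35.5


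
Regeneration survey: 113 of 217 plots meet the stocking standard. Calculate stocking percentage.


Formula: Stocking % = stocked plots / total plots * 100
Stocking = 113 / 217 * 100
Stocking = 0.5207 * 100 = 52.1%

52.1


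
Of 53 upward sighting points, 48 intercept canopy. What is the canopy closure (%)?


Formula: Canopy closure = covered points / total points * 100
Closure = 48 / 53 * 100
Closure = 0.9057 * 100 = 90.6%

90.6


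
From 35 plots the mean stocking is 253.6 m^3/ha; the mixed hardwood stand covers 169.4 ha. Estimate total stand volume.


Formula: Total Volume = Mean Volume per ha * Total Area
Total Volume = 253.6 m^3/ha * 169.4 ha
Total Volume = 42960 m^3

42960


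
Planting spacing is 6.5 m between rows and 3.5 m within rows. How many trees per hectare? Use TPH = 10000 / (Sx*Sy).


Formula: TPH = 10000 m^2/ha / (spacing_x * spacing_y)
Area per tree = 6.5 m * 3.5 m = 22.75 m^2
TPH = 10000 / 22.75 = 440 trees/ha

440


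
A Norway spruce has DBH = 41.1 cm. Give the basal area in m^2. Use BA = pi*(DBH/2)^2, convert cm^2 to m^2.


Formula: BA = pi * (DBH/2)^2 / 10000  (cm^2 to m^2)
Radius = DBH/2 = 41.1/2 = 20.55 cm
BA = pi * 20.55^2 / 10000
   = 1326.7024 cm^2 / 10000
   = 0.1327 m^2

0.1327


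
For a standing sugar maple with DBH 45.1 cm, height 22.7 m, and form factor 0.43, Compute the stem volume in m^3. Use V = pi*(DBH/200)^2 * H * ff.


Formula: V = pi * (DBH/200)^2 * H * ff
Radius = DBH/200 = 45.1/200 = 0.2255 m
Radius^2 = 0.2255^2 = 0.05085025 m^2
V = pi * 0.05085025 * 22.7 * 0.43
V = 1.559 m^3

1.559


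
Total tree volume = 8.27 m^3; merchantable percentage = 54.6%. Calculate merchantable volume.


Formula: MV = V_total * (merchantable_pct / 100)
Merchantable fraction = 54.6% / 100 = 0.546
MV = 8.27 m^3 * 0.546 = 4.515 m^3

4.515


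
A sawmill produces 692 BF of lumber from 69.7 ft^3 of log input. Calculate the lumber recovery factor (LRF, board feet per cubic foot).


Formula: LRF = Lumber Output (BF) / Log Input (ft^3)
LRF = 692 BF / 69.7 ft^3
LRF = 9.93 BF/ft^3

9.93


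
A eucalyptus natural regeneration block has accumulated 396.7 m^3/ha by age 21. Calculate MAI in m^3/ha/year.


Formula: MAI = Total Volume / Stand Age
MAI = 396.7 m^3/ha / 21 years
MAI = 18.89 m^3/ha/year

18.89


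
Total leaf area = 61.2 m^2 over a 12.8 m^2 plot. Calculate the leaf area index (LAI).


Formula: LAI = total leaf area / ground area  (dimensionless)
LAI = 61.2 m^2 / 12.8 m^2
LAI = 4.78

4.78


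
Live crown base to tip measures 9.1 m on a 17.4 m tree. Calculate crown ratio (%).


Formula: Crown Ratio = (Crown Length / Total Height) * 100
CR = (9.1 m / 17.4 m) * 100
CR = 0.523 * 100 = 52.3%

52.3


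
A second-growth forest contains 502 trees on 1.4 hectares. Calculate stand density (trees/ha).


Formula: Stand Density = N_trees / Area_ha
Density = 502 trees / 1.4 ha
Density = 359 trees/ha

359


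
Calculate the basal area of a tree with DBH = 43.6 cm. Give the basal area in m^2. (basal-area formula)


Formula: BA = pi * (DBH/2)^2 / 10000  (cm^2 to m^2)
Radius = DBH/2 = 43.6/2 = 21.8 cm
BA = pi * 21.8^2 / 10000
   = 1493.0105 cm^2 / 10000
   = 0.1493 m^2

0.1493


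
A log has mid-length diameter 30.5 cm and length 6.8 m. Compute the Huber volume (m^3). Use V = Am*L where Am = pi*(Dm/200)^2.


Huber: V = Am * L,  Am = pi*(Dm/200)^2
Am = pi*(30.5/200)^2 = 0.073062 m^2
V = 0.073062*6.8 = 0.4968 m^3

0.4968


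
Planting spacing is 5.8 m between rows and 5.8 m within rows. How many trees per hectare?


Formula: TPH = 10000 m^2/ha / (spacing_x * spacing_y)
Area per tree = 5.8 m * 5.8 m = 33.64 m^2
TPH = 10000 / 33.64 = 297 trees/ha

297


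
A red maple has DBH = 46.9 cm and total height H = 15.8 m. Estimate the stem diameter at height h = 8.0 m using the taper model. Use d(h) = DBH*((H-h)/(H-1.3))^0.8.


Taper: d(h) = DBH * ((H - h) / (H - 1.3))^0.8
Numerator = H - h = 15.8 - 8.0 = 7.8 m
Denominator = H - 1.3 = 15.8 - 1.3 = 14.5 m
Ratio = 7.8 / 14.5 = 0.53793
d = 46.9 * 0.53793^0.8 = 28.6 cm

28.6


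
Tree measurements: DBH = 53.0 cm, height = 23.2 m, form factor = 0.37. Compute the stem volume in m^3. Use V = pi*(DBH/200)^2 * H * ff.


Formula: V = pi * (DBH/200)^2 * H * ff
Radius = DBH/200 = 53.0/200 = 0.265 m
Radius^2 = 0.265^2 = 0.070225 m^2
V = pi * 0.070225 * 23.2 * 0.37
V = 1.894 m^3

1.894


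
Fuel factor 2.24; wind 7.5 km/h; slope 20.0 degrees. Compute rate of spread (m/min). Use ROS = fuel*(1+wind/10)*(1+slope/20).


Formula: ROS = fuel * (1 + wind/10) * (1 + slope/20)
Wind factor = 1 + 7.5/10 = 1.75
Slope factor = 1 + 20.0/20 = 2.0
ROS = 2.24 * 1.75 * 2.0 = 7.84 m/min

7.84


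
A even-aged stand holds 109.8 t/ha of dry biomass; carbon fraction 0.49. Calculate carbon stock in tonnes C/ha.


Formula: Carbon Stock = Biomass * Carbon Fraction
C = 109.8 t/ha * 0.49
C = 53.8 t C/ha

53.8


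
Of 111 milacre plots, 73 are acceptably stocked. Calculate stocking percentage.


Formula: Stocking % = stocked plots / total plots * 100
Stocking = 73 / 111 * 100
Stocking = 0.6577 * 100 = 65.8%

65.8


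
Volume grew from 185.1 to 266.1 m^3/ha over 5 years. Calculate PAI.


Formula: PAI = (V_T2 - V_T1) / (T2 - T1)
Volume increment = 266.1 - 185.1 = 81.0 m^3/ha
PAI = 81.0 / 5 = 16.2 m^3/ha/year

16.2


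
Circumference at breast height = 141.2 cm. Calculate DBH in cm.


Formula: DBH = C / pi
DBH = 141.2 / pi
pi = 3.14159...
DBH = 44.9 cm

44.9


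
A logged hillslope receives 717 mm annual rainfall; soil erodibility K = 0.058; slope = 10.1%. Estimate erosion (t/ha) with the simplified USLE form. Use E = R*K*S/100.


Formula: E = R * K * S / 100  (simplified USLE)
R * K = 717 * 0.058 = 41.586
E = 41.586 * 10.1 / 100 = 4.2 t/ha

4.2


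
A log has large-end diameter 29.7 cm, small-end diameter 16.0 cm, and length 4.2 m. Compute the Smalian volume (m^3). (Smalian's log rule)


Smalian: V = (A1 + A2)/2 * L,  A = pi*(D/200)^2
A1 = pi*(29.7/200)^2 = 0.069279 m^2
A2 = pi*(16.0/200)^2 = 0.020106 m^2
V = (0.069279+0.020106)/2*4.2 = 0.1877 m^3

0.1877


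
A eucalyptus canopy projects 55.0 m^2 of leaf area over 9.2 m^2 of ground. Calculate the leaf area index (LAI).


Formula: LAI = total leaf area / ground area  (dimensionless)
LAI = 55.0 m^2 / 9.2 m^2
LAI = 5.98

5.98


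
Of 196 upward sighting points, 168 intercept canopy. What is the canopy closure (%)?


Formula: Canopy closure = covered points / total points * 100
Closure = 168 / 196 * 100
Closure = 0.8571 * 100 = 85.7%

85.7


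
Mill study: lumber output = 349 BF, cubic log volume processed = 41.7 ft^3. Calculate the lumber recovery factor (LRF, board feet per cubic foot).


Formula: LRF = Lumber Output (BF) / Log Input (ft^3)
LRF = 349 BF / 41.7 ft^3
LRF = 8.37 BF/ft^3

8.37


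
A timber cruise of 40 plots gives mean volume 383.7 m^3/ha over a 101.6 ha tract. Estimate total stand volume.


Formula: Total Volume = Mean Volume per ha * Total Area
Total Volume = 383.7 m^3/ha * 101.6 ha
Total Volume = 38984 m^3

38984


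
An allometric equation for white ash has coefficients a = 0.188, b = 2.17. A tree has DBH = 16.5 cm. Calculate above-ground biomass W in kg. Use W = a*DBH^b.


Formula: W = a * DBH^b  (allometric power law)
DBH^b = 16.5^2.17 = 438.4703
W = 0.188 * 438.4703 = 82.4 kg

82.4


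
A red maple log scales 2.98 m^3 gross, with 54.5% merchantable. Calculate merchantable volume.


Formula: MV = V_total * (merchantable_pct / 100)
Merchantable fraction = 54.5% / 100 = 0.545
MV = 2.98 m^3 * 0.545 = 1.624 m^3

1.624


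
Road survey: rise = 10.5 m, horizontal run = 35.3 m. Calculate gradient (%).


Formula: Gradient = rise / run * 100
Gradient = 10.5 / 35.3 * 100 = 29.7%

29.7


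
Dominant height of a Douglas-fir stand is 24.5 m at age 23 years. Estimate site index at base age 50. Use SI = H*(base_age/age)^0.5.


Formula: SI = H_dom * (base_age / age)^0.5
Age ratio = 50 / 23 = 2.17391
sqrt(age_ratio) = 1.47442
SI = 24.5 * 1.47442 = 36.1 m

36.1


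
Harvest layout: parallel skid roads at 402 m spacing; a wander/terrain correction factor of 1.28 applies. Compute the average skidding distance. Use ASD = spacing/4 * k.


Formula: ASD = (spacing / 4) * correction
Uncorrected distance = spacing / 4 = 402 / 4 = 100.5 m
ASD = 100.5 * 1.28 = 129 m

129


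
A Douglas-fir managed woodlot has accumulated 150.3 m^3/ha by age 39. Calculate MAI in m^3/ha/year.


Formula: MAI = Total Volume / Stand Age
MAI = 150.3 m^3/ha / 39 years
MAI = 3.85 m^3/ha/year

3.85


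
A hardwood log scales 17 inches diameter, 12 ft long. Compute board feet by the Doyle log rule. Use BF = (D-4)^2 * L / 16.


Doyle: BF = (D - 4)^2 * L / 16
Adjusted diameter = 17 - 4 = 13 in
(D-4)^2 = 13^2 = 169
BF = 169 * 12 / 16 = 127 BF

127


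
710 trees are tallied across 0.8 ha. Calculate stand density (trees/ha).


Formula: Stand Density = N_trees / Area_ha
Density = 710 trees / 0.8 ha
Density = 888 trees/ha

888


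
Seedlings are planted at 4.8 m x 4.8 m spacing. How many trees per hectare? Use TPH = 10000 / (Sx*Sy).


Formula: TPH = 10000 m^2/ha / (spacing_x * spacing_y)
Area per tree = 4.8 m * 4.8 m = 23.04 m^2
TPH = 10000 / 23.04 = 434 trees/ha

434


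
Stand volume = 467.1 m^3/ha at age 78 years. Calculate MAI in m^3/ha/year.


Formula: MAI = Total Volume / Stand Age
MAI = 467.1 m^3/ha / 78 years
MAI = 5.99 m^3/ha/year

5.99


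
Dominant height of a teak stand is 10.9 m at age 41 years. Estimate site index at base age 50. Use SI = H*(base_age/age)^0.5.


Formula: SI = H_dom * (base_age / age)^0.5
Age ratio = 50 / 41 = 1.21951
sqrt(age_ratio) = 1.10432
SI = 10.9 * 1.10432 = 12.0 m

12.0


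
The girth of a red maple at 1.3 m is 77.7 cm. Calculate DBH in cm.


Formula: DBH = C / pi
DBH = 77.7 / pi
pi = 3.14159...
DBH = 24.7 cm

24.7


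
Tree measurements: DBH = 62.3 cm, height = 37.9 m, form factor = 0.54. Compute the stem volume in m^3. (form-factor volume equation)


Formula: V = pi * (DBH/200)^2 * H * ff
Radius = DBH/200 = 62.3/200 = 0.3115 m
Radius^2 = 0.3115^2 = 0.09703225 m^2
V = pi * 0.09703225 * 37.9 * 0.54
V = 6.239 m^3

6.239


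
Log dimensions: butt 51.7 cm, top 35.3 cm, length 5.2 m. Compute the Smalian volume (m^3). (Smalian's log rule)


Smalian: V = (A1 + A2)/2 * L,  A = pi*(D/200)^2
A1 = pi*(51.7/200)^2 = 0.209928 m^2
A2 = pi*(35.3/200)^2 = 0.097868 m^2
V = (0.209928+0.097868)/2*5.2 = 0.8003 m^3

0.8003


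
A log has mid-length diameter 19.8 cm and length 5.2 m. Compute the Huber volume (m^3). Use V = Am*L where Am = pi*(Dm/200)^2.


Huber: V = Am * L,  Am = pi*(Dm/200)^2
Am = pi*(19.8/200)^2 = 0.030791 m^2
V = 0.030791*5.2 = 0.1601 m^3

0.1601


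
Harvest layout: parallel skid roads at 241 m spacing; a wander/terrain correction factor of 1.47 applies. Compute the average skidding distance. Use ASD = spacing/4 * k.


Formula: ASD = (spacing / 4) * correction
Uncorrected distance = spacing / 4 = 241 / 4 = 60.25 m
ASD = 60.25 * 1.47 = 89 m

89


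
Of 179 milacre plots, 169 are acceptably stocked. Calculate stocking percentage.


Formula: Stocking % = stocked plots / total plots * 100
Stocking = 169 / 179 * 100
Stocking = 0.9441 * 100 = 94.4%

94.4


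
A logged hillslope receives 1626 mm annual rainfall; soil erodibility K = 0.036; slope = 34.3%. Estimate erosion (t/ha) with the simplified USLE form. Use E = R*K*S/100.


Formula: E = R * K * S / 100  (simplified USLE)
R * K = 1626 * 0.036 = 58.536
E = 58.536 * 34.3 / 100 = 20.08 t/ha

20.08


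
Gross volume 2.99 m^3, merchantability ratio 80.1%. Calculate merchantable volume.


Formula: MV = V_total * (merchantable_pct / 100)
Merchantable fraction = 80.1% / 100 = 0.801
MV = 2.99 m^3 * 0.801 = 2.395 m^3

2.395


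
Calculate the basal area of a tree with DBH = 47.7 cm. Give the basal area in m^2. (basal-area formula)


Formula: BA = pi * (DBH/2)^2 / 10000  (cm^2 to m^2)
Radius = DBH/2 = 47.7/2 = 23.85 cm
BA = pi * 23.85^2 / 10000
   = 1787.0086 cm^2 / 10000
   = 0.1787 m^2

0.1787


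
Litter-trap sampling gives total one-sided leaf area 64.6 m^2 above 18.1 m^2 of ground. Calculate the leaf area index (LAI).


Formula: LAI = total leaf area / ground area  (dimensionless)
LAI = 64.6 m^2 / 18.1 m^2
LAI = 3.57

3.57


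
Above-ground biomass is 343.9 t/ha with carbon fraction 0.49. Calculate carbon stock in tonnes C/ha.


Formula: Carbon Stock = Biomass * Carbon Fraction
C = 343.9 t/ha * 0.49
C = 168.5 t C/ha

168.5


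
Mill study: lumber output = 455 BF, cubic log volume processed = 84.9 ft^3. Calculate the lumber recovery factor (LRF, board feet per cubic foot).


Formula: LRF = Lumber Output (BF) / Log Input (ft^3)
LRF = 455 BF / 84.9 ft^3
LRF = 5.36 BF/ft^3

5.36


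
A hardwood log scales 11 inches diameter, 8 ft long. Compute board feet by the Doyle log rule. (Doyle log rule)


Doyle: BF = (D - 4)^2 * L / 16
Adjusted diameter = 11 - 4 = 7 in
(D-4)^2 = 7^2 = 49
BF = 49 * 8 / 16 = 25 BF

25


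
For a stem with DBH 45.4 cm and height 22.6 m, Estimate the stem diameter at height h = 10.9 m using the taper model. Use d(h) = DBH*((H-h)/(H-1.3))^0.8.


Taper: d(h) = DBH * ((H - h) / (H - 1.3))^0.8
Numerator = H - h = 22.6 - 10.9 = 11.7 m
Denominator = H - 1.3 = 22.6 - 1.3 = 21.3 m
Ratio = 11.7 / 21.3 = 0.5493
d = 45.4 * 0.5493^0.8 = 28.1 cm

28.1


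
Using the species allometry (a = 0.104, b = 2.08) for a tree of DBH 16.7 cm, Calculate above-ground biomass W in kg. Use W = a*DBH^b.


Formula: W = a * DBH^b  (allometric power law)
DBH^b = 16.7^2.08 = 349.3416
W = 0.104 * 349.3416 = 36.3 kg

36.3


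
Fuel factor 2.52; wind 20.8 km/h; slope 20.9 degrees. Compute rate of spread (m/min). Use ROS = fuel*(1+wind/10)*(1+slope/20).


Formula: ROS = fuel * (1 + wind/10) * (1 + slope/20)
Wind factor = 1 + 20.8/10 = 3.08
Slope factor = 1 + 20.9/20 = 2.045
ROS = 2.52 * 3.08 * 2.045 = 15.87 m/min

15.87


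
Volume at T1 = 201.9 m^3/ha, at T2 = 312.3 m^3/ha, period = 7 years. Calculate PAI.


Formula: PAI = (V_T2 - V_T1) / (T2 - T1)
Volume increment = 312.3 - 201.9 = 110.4 m^3/ha
PAI = 110.4 / 7 = 15.77 m^3/ha/year

15.77


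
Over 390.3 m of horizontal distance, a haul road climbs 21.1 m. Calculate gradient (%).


Formula: Gradient = rise / run * 100
Gradient = 21.1 / 390.3 * 100 = 5.4%

5.4


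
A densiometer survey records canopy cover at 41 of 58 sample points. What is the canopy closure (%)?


Formula: Canopy closure = covered points / total points * 100
Closure = 41 / 58 * 100
Closure = 0.7069 * 100 = 70.7%

70.7


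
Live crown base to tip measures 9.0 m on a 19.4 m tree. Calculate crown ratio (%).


Formula: Crown Ratio = (Crown Length / Total Height) * 100
CR = (9.0 m / 19.4 m) * 100
CR = 0.4639 * 100 = 46.4%

46.4


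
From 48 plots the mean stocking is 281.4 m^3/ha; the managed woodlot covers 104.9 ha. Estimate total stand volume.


Formula: Total Volume = Mean Volume per ha * Total Area
Total Volume = 281.4 m^3/ha * 104.9 ha
Total Volume = 29519 m^3

29519


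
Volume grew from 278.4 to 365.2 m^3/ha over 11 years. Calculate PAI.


Formula: PAI = (V_T2 - V_T1) / (T2 - T1)
Volume increment = 365.2 - 278.4 = 86.8 m^3/ha
PAI = 86.8 / 11 = 7.89 m^3/ha/year

7.89


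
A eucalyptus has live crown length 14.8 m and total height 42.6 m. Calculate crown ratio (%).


Formula: Crown Ratio = (Crown Length / Total Height) * 100
CR = (14.8 m / 42.6 m) * 100
CR = 0.3474 * 100 = 34.7%

34.7


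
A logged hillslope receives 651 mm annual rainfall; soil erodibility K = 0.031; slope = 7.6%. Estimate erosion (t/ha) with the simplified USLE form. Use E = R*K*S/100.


Formula: E = R * K * S / 100  (simplified USLE)
R * K = 651 * 0.031 = 20.181
E = 20.181 * 7.6 / 100 = 1.53 t/ha

1.53


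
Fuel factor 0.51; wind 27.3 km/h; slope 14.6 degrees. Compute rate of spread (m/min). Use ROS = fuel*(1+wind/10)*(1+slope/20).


Formula: ROS = fuel * (1 + wind/10) * (1 + slope/20)
Wind factor = 1 + 27.3/10 = 3.73
Slope factor = 1 + 14.6/20 = 1.73
ROS = 0.51 * 3.73 * 1.73 = 3.29 m/min

3.29


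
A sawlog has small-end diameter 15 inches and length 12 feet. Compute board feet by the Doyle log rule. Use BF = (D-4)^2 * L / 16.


Doyle: BF = (D - 4)^2 * L / 16
Adjusted diameter = 15 - 4 = 11 in
(D-4)^2 = 11^2 = 121
BF = 121 * 12 / 16 = 91 BF

91


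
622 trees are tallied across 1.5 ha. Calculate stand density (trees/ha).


Formula: Stand Density = N_trees / Area_ha
Density = 622 trees / 1.5 ha
Density = 415 trees/ha

415


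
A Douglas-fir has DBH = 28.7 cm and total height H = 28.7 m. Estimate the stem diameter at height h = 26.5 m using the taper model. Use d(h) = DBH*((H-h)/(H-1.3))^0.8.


Taper: d(h) = DBH * ((H - h) / (H - 1.3))^0.8
Numerator = H - h = 28.7 - 26.5 = 2.2 m
Denominator = H - 1.3 = 28.7 - 1.3 = 27.4 m
Ratio = 2.2 / 27.4 = 0.08029
d = 28.7 * 0.08029^0.8 = 3.8 cm

3.8


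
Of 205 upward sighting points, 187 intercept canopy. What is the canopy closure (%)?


Formula: Canopy closure = covered points / total points * 100
Closure = 187 / 205 * 100
Closure = 0.9122 * 100 = 91.2%

91.2


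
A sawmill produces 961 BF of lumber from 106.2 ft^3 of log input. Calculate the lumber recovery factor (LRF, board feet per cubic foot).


Formula: LRF = Lumber Output (BF) / Log Input (ft^3)
LRF = 961 BF / 106.2 ft^3
LRF = 9.05 BF/ft^3

9.05


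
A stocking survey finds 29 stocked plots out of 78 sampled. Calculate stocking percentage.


Formula: Stocking % = stocked plots / total plots * 100
Stocking = 29 / 78 * 100
Stocking = 0.3718 * 100 = 37.2%

37.2


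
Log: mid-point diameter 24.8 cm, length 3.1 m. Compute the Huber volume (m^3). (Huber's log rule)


Huber: V = Am * L,  Am = pi*(Dm/200)^2
Am = pi*(24.8/200)^2 = 0.048305 m^2
V = 0.048305*3.1 = 0.1497 m^3

0.1497


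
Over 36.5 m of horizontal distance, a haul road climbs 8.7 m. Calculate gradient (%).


Formula: Gradient = rise / run * 100
Gradient = 8.7 / 36.5 * 100 = 23.8%

23.8


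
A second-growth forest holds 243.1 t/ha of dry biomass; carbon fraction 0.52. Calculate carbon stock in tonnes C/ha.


Formula: Carbon Stock = Biomass * Carbon Fraction
C = 243.1 t/ha * 0.52
C = 126.4 t C/ha

126.4


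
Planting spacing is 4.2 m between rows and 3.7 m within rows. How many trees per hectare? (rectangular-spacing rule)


Formula: TPH = 10000 m^2/ha / (spacing_x * spacing_y)
Area per tree = 4.2 m * 3.7 m = 15.54 m^2
TPH = 10000 / 15.54 = 644 trees/ha

644


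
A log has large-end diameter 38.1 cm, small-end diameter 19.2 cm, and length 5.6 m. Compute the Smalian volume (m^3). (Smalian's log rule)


Smalian: V = (A1 + A2)/2 * L,  A = pi*(D/200)^2
A1 = pi*(38.1/200)^2 = 0.114009 m^2
A2 = pi*(19.2/200)^2 = 0.028953 m^2
V = (0.114009+0.028953)/2*5.6 = 0.4003 m^3

0.4003


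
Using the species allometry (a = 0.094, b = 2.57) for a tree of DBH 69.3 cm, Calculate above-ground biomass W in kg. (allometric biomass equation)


Formula: W = a * DBH^b  (allometric power law)
DBH^b = 69.3^2.57 = 53787.8782
W = 0.094 * 53787.8782 = 5056.1 kg

5056.1


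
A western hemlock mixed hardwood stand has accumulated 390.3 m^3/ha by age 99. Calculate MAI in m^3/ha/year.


Formula: MAI = Total Volume / Stand Age
MAI = 390.3 m^3/ha / 99 years
MAI = 3.94 m^3/ha/year

3.94


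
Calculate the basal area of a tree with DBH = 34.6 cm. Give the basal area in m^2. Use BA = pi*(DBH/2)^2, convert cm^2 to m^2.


Formula: BA = pi * (DBH/2)^2 / 10000  (cm^2 to m^2)
Radius = DBH/2 = 34.6/2 = 17.3 cm
BA = pi * 17.3^2 / 10000
   = 940.2473 cm^2 / 10000
   = 0.094 m^2

0.094


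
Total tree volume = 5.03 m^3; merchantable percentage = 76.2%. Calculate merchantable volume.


Formula: MV = V_total * (merchantable_pct / 100)
Merchantable fraction = 76.2% / 100 = 0.762
MV = 5.03 m^3 * 0.762 = 3.833 m^3

3.833


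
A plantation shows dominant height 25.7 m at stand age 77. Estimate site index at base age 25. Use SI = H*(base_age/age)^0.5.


Formula: SI = H_dom * (base_age / age)^0.5
Age ratio = 25 / 77 = 0.32468
sqrt(age_ratio) = 0.5698
SI = 25.7 * 0.5698 = 14.6 m

14.6


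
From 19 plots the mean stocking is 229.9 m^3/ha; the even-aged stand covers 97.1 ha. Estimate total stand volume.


Formula: Total Volume = Mean Volume per ha * Total Area
Total Volume = 229.9 m^3/ha * 97.1 ha
Total Volume = 22323 m^3

22323


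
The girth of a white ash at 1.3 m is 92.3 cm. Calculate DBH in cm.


Formula: DBH = C / pi
DBH = 92.3 / pi
pi = 3.14159...
DBH = 29.4 cm

29.4


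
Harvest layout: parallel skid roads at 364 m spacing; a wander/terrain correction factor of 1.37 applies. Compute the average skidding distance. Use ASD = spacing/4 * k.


Formula: ASD = (spacing / 4) * correction
Uncorrected distance = spacing / 4 = 364 / 4 = 91 m
ASD = 91 * 1.37 = 125 m

125


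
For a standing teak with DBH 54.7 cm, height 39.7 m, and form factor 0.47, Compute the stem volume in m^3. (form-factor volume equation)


Formula: V = pi * (DBH/200)^2 * H * ff
Radius = DBH/200 = 54.7/200 = 0.2735 m
Radius^2 = 0.2735^2 = 0.07480225 m^2
V = pi * 0.07480225 * 39.7 * 0.47
V = 4.385 m^3

4.385


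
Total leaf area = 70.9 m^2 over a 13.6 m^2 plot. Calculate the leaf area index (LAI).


Formula: LAI = total leaf area / ground area  (dimensionless)
LAI = 70.9 m^2 / 13.6 m^2
LAI = 5.21

5.21


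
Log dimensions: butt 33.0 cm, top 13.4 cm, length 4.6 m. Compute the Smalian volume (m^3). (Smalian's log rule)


Smalian: V = (A1 + A2)/2 * L,  A = pi*(D/200)^2
A1 = pi*(33.0/200)^2 = 0.08553 m^2
A2 = pi*(13.4/200)^2 = 0.014103 m^2
V = (0.08553+0.014103)/2*4.6 = 0.2292 m^3

0.2292


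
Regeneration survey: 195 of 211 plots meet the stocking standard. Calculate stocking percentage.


Formula: Stocking % = stocked plots / total plots * 100
Stocking = 195 / 211 * 100
Stocking = 0.9242 * 100 = 92.4%

92.4


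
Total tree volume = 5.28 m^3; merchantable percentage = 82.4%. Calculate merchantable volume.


Formula: MV = V_total * (merchantable_pct / 100)
Merchantable fraction = 82.4% / 100 = 0.824
MV = 5.28 m^3 * 0.824 = 4.351 m^3

4.351


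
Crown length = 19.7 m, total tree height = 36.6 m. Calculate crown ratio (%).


Formula: Crown Ratio = (Crown Length / Total Height) * 100
CR = (19.7 m / 36.6 m) * 100
CR = 0.5383 * 100 = 53.8%

53.8


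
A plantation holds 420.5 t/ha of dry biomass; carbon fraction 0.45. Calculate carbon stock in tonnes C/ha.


Formula: Carbon Stock = Biomass * Carbon Fraction
C = 420.5 t/ha * 0.45
C = 189.2 t C/ha

189.2


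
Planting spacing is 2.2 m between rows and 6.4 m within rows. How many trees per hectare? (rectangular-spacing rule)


Formula: TPH = 10000 m^2/ha / (spacing_x * spacing_y)
Area per tree = 2.2 m * 6.4 m = 14.08 m^2
TPH = 10000 / 14.08 = 710 trees/ha

710


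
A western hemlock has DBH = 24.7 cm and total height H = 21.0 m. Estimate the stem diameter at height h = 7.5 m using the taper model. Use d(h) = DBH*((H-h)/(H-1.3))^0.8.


Taper: d(h) = DBH * ((H - h) / (H - 1.3))^0.8
Numerator = H - h = 21.0 - 7.5 = 13.5 m
Denominator = H - 1.3 = 21.0 - 1.3 = 19.7 m
Ratio = 13.5 / 19.7 = 0.68528
d = 24.7 * 0.68528^0.8 = 18.3 cm

18.3


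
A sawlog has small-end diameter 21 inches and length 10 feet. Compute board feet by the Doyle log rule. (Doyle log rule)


Doyle: BF = (D - 4)^2 * L / 16
Adjusted diameter = 21 - 4 = 17 in
(D-4)^2 = 17^2 = 289
BF = 289 * 10 / 16 = 181 BF

181


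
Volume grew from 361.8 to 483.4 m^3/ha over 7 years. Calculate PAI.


Formula: PAI = (V_T2 - V_T1) / (T2 - T1)
Volume increment = 483.4 - 361.8 = 121.6 m^3/ha
PAI = 121.6 / 7 = 17.37 m^3/ha/year

17.37


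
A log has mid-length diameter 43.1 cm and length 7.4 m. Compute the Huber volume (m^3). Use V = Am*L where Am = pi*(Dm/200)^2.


Huber: V = Am * L,  Am = pi*(Dm/200)^2
Am = pi*(43.1/200)^2 = 0.145896 m^2
V = 0.145896*7.4 = 1.0796 m^3

1.0796


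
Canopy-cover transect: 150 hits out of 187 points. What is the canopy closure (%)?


Formula: Canopy closure = covered points / total points * 100
Closure = 150 / 187 * 100
Closure = 0.8021 * 100 = 80.2%

80.2


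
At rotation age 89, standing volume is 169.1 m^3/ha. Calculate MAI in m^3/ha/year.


Formula: MAI = Total Volume / Stand Age
MAI = 169.1 m^3/ha / 89 years
MAI = 1.9 m^3/ha/year

1.9


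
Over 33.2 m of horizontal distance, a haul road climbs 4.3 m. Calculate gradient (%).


Formula: Gradient = rise / run * 100
Gradient = 4.3 / 33.2 * 100 = 13.0%

13.0


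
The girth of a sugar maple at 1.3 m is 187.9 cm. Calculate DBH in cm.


Formula: DBH = C / pi
DBH = 187.9 / pi
pi = 3.14159...
DBH = 59.8 cm

59.8


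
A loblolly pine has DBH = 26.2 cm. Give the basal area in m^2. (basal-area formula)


Formula: BA = pi * (DBH/2)^2 / 10000  (cm^2 to m^2)
Radius = DBH/2 = 26.2/2 = 13.1 cm
BA = pi * 13.1^2 / 10000
   = 539.1287 cm^2 / 10000
   = 0.0539 m^2

0.0539


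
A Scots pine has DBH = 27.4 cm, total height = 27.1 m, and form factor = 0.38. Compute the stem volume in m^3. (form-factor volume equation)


Formula: V = pi * (DBH/200)^2 * H * ff
Radius = DBH/200 = 27.4/200 = 0.137 m
Radius^2 = 0.137^2 = 0.018769 m^2
V = pi * 0.018769 * 27.1 * 0.38
V = 0.607 m^3

0.607


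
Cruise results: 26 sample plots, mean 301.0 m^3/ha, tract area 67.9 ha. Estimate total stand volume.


Formula: Total Volume = Mean Volume per ha * Total Area
Total Volume = 301.0 m^3/ha * 67.9 ha
Total Volume = 20438 m^3

20438


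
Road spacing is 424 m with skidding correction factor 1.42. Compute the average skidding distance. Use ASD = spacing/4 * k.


Formula: ASD = (spacing / 4) * correction
Uncorrected distance = spacing / 4 = 424 / 4 = 106 m
ASD = 106 * 1.42 = 151 m

151


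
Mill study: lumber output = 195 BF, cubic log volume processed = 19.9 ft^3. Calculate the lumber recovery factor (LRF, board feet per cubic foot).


Formula: LRF = Lumber Output (BF) / Log Input (ft^3)
LRF = 195 BF / 19.9 ft^3
LRF = 9.8 BF/ft^3

9.8


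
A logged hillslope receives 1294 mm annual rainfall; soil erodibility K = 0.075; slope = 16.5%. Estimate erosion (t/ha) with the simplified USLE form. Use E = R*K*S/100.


Formula: E = R * K * S / 100  (simplified USLE)
R * K = 1294 * 0.075 = 97.05
E = 97.05 * 16.5 / 100 = 16.01 t/ha

16.01


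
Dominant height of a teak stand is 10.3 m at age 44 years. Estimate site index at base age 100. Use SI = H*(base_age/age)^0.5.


Formula: SI = H_dom * (base_age / age)^0.5
Age ratio = 100 / 44 = 2.27273
sqrt(age_ratio) = 1.50756
SI = 10.3 * 1.50756 = 15.5 m

15.5


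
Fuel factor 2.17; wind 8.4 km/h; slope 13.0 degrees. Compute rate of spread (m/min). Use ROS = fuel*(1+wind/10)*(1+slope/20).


Formula: ROS = fuel * (1 + wind/10) * (1 + slope/20)
Wind factor = 1 + 8.4/10 = 1.84
Slope factor = 1 + 13.0/20 = 1.65
ROS = 2.17 * 1.84 * 1.65 = 6.59 m/min

6.59


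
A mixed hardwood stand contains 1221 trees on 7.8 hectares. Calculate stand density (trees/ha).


Formula: Stand Density = N_trees / Area_ha
Density = 1221 trees / 7.8 ha
Density = 157 trees/ha

157


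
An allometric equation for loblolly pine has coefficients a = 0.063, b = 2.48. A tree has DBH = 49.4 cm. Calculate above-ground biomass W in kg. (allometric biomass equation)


Formula: W = a * DBH^b  (allometric power law)
DBH^b = 49.4^2.48 = 15865.1007
W = 0.063 * 15865.1007 = 999.5 kg

999.5


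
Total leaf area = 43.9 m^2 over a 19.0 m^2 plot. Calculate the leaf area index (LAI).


Formula: LAI = total leaf area / ground area  (dimensionless)
LAI = 43.9 m^2 / 19.0 m^2
LAI = 2.31

2.31


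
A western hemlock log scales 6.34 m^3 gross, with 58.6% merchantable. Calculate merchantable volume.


Formula: MV = V_total * (merchantable_pct / 100)
Merchantable fraction = 58.6% / 100 = 0.586
MV = 6.34 m^3 * 0.586 = 3.715 m^3

3.715


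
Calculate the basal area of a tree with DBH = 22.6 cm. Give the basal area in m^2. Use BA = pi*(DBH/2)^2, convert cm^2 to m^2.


Formula: BA = pi * (DBH/2)^2 / 10000  (cm^2 to m^2)
Radius = DBH/2 = 22.6/2 = 11.3 cm
BA = pi * 11.3^2 / 10000
   = 401.15 cm^2 / 10000
   = 0.0401 m^2

0.0401


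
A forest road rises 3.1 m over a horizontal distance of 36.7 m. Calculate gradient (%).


Formula: Gradient = rise / run * 100
Gradient = 3.1 / 36.7 * 100 = 8.4%

8.4


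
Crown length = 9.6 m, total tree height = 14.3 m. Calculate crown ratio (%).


Formula: Crown Ratio = (Crown Length / Total Height) * 100
CR = (9.6 m / 14.3 m) * 100
CR = 0.6713 * 100 = 67.1%

67.1


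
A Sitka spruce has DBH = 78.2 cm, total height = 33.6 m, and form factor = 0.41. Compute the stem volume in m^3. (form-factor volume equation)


Formula: V = pi * (DBH/200)^2 * H * ff
Radius = DBH/200 = 78.2/200 = 0.391 m
Radius^2 = 0.391^2 = 0.152881 m^2
V = pi * 0.152881 * 33.6 * 0.41
V = 6.616 m^3

6.616


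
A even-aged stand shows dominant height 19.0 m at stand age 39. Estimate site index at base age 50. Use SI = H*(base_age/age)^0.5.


Formula: SI = H_dom * (base_age / age)^0.5
Age ratio = 50 / 39 = 1.28205
sqrt(age_ratio) = 1.13228
SI = 19.0 * 1.13228 = 21.5 m

21.5


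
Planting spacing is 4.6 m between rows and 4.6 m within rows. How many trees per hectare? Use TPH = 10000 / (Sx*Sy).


Formula: TPH = 10000 m^2/ha / (spacing_x * spacing_y)
Area per tree = 4.6 m * 4.6 m = 21.16 m^2
TPH = 10000 / 21.16 = 473 trees/ha

473


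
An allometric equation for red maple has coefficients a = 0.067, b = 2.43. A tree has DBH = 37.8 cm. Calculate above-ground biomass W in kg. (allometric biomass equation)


Formula: W = a * DBH^b  (allometric power law)
DBH^b = 37.8^2.43 = 6812.4774
W = 0.067 * 6812.4774 = 456.4 kg

456.4


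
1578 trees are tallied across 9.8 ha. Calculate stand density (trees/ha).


Formula: Stand Density = N_trees / Area_ha
Density = 1578 trees / 9.8 ha
Density = 161 trees/ha

161


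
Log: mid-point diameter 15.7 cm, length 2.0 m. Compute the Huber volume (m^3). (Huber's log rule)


Huber: V = Am * L,  Am = pi*(Dm/200)^2
Am = pi*(15.7/200)^2 = 0.019359 m^2
V = 0.019359*2.0 = 0.0387 m^3

0.0387
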